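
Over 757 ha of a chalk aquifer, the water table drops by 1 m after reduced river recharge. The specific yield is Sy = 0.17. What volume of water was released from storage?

ΔV ≈ 1.29 × 10^6 m³

A = 757 ha = 7.57 × 10^6 m²
ΔV = Sy × A × Δh = 0.17 × 7.57 × 10^6 m² × 1 m = 1.287 × 10^6 m³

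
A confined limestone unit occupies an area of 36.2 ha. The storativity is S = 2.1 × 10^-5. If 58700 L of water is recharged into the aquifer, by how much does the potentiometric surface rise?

A = 36.2 ha = 3.62 × 10^5 m²
ΔV = 58700 L = 58.7 m³
Δh = ΔV / (S × A) = 58.7 m³ / (2.1 × 10^-5 × 3.62 × 10^5 m²) = 7.722 m

Δh ≈ 7.72 m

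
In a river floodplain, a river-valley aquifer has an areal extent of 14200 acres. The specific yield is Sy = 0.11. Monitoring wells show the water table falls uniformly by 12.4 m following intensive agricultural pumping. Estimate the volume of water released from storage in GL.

A = 14200 acres = 5.747 × 10^7 m²
ΔV = Sy × A × Δh = 0.11 × 5.747 × 10^7 m² × 12.4 m = 7.838 × 10^7 m³
ΔV = 7.838 × 10^7 m³ = 78.38 GL

ΔV ≈ 78.4 GL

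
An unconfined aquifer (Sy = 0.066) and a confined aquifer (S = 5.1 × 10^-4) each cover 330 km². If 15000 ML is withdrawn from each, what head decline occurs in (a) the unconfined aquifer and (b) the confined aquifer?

Δh_u ≈ 0.689 m; Δh_c ≈ 89.1 m

A = 330 km² = 3.3 × 10^8 m²
ΔV = 15000 ML = 1.5 × 10^7 m³
Unconfined: Δh_u = ΔV/(Sy·A) = 1.5 × 10^7/(0.066 × 3.3 × 10^8) = 0.6887 m
Confined: Δh_c = ΔV/(S·A) = 1.5 × 10^7/(5.1 × 10^-4 × 3.3 × 10^8) = 89.13 m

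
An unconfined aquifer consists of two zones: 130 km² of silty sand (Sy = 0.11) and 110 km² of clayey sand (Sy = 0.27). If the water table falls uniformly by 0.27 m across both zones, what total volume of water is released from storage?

ΔV ≈ 1.19 × 10^7 m³

A₁ = 130 km² = 1.3 × 10^8 m²; A₂ = 110 km² = 1.1 × 10^8 m²
ΔV₁ = 0.11 × 1.3 × 10^8 × 0.27 = 3.861 × 10^6 m³
ΔV₂ = 0.27 × 1.1 × 10^8 × 0.27 = 8.019 × 10^6 m³
ΔV = ΔV₁ + ΔV₂ = 1.188 × 10^7 m³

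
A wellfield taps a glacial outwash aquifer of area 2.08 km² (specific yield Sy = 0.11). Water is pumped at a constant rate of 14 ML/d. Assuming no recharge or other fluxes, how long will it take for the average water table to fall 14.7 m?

A = 2.08 km² = 2.08 × 10^6 m²
ΔV = Sy × A × Δh = 0.11 × 2.08 × 10^6 × 14.7 = 3.363 × 10^6 m³
Q = 14 ML/d = 14000 m³/d
t = ΔV / Q = 3.363 × 10^6 m³ / 14000 m³/d = 240.2 d

t ≈ 240 days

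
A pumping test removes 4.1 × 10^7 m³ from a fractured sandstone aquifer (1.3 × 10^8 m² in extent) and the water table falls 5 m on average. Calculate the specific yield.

Sy ≈ 0.063

Sy = ΔV / (A × Δh) = 4.1 × 10^7 m³ / (1.3 × 10^8 m² × 5 m) = 0.06308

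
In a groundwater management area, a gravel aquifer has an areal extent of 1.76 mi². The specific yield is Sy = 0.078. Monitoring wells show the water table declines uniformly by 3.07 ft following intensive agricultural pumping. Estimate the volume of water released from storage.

A = 1.76 mi² = 4.558 × 10^6 m²
Δh = 3.07 ft = 0.9357 m
ΔV = Sy × A × Δh = 0.078 × 4.558 × 10^6 m² × 0.9357 m = 3.327 × 10^5 m³

ΔV ≈ 3.33 × 10^5 m³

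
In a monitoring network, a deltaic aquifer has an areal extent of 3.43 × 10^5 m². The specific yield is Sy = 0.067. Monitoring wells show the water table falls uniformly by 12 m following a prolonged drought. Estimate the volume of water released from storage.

ΔV ≈ 2.76 × 10^5 m³

ΔV = Sy × A × Δh = 0.067 × 3.43 × 10^5 m² × 12 m = 2.758 × 10^5 m³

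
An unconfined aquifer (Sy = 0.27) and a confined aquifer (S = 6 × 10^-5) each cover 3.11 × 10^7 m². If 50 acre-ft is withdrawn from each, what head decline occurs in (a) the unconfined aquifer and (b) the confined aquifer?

Δh_u ≈ 0.00734 m; Δh_c ≈ 33.1 m

ΔV = 50 acre-ft = 61670 m³
Unconfined: Δh_u = ΔV/(Sy·A) = 61670/(0.27 × 3.11 × 10^7) = 0.007345 m
Confined: Δh_c = ΔV/(S·A) = 61670/(6 × 10^-5 × 3.11 × 10^7) = 33.05 m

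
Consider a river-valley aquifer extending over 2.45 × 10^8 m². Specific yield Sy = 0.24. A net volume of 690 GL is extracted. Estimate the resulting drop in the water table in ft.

ΔV = 690 GL = 6.9 × 10^8 m³
Δh = ΔV / (Sy × A) = 6.9 × 10^8 m³ / (0.24 × 2.45 × 10^8 m²) = 11.73 m
Δh = 11.73 m = 38.5 ft

Δh ≈ 38.5 ft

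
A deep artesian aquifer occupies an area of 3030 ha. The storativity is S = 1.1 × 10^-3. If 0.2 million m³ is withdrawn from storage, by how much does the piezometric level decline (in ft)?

Δh ≈ 19.7 ft

A = 3030 ha = 3.03 × 10^7 m²
ΔV = 0.2 million m³ = 2 × 10^5 m³
Δh = ΔV / (S × A) = 2 × 10^5 m³ / (0.0011 × 3.03 × 10^7 m²) = 6.001 m
Δh = 6.001 m = 19.69 ft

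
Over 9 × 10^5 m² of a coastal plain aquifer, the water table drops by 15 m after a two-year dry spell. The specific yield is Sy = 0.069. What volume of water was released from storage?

ΔV ≈ 9.32 × 10^5 m³

ΔV = Sy × A × Δh = 0.069 × 9 × 10^5 m² × 15 m = 9.315 × 10^5 m³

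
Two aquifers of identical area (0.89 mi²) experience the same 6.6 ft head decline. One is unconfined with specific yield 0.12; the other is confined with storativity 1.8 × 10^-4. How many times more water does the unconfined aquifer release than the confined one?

A = 0.89 mi² = 2.305 × 10^6 m²
Δh = 6.6 ft = 2.012 m
Unconfined: ΔV_u = Sy × A × Δh = 0.12 × 2.305 × 10^6 × 2.012 = 5.565 × 10^5 m³
Confined: ΔV_c = S × A × Δh = 1.8 × 10^-4 × 2.305 × 10^6 × 2.012 = 834.7 m³
Ratio = ΔV_u / ΔV_c = Sy / S = 0.12 / 1.8 × 10^-4 = 666.7

ΔV_u / ΔV_c ≈ 667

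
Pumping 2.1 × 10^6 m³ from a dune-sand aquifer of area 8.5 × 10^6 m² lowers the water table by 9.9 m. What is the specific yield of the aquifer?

Sy = ΔV / (A × Δh) = 2.1 × 10^6 m³ / (8.5 × 10^6 m² × 9.9 m) = 0.02496

Sy ≈ 0.025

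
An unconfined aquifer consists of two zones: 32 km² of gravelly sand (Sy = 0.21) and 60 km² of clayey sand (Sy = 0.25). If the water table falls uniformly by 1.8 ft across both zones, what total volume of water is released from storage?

ΔV ≈ 1.19 × 10^7 m³

A₁ = 32 km² = 3.2 × 10^7 m²; A₂ = 60 km² = 6 × 10^7 m²
Δh = 1.8 ft = 0.5486 m
ΔV₁ = 0.21 × 3.2 × 10^7 × 0.5486 = 3.687 × 10^6 m³
ΔV₂ = 0.25 × 6 × 10^7 × 0.5486 = 8.23 × 10^6 m³
ΔV = ΔV₁ + ΔV₂ = 1.192 × 10^7 m³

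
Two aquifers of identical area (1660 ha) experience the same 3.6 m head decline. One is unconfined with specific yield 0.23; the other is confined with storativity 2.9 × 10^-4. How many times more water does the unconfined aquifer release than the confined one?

ΔV_u / ΔV_c ≈ 793

A = 1660 ha = 1.66 × 10^7 m²
Unconfined: ΔV_u = Sy × A × Δh = 0.23 × 1.66 × 10^7 × 3.6 = 1.374 × 10^7 m³
Confined: ΔV_c = S × A × Δh = 2.9 × 10^-4 × 1.66 × 10^7 × 3.6 = 17330 m³
Ratio = ΔV_u / ΔV_c = Sy / S = 0.23 / 2.9 × 10^-4 = 793.1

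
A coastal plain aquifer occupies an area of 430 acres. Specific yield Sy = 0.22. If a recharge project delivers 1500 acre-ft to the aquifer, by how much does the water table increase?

A = 430 acres = 1.74 × 10^6 m²
ΔV = 1500 acre-ft = 1.85 × 10^6 m³
Δh = ΔV / (Sy × A) = 1.85 × 10^6 m³ / (0.22 × 1.74 × 10^6 m²) = 4.833 m

Δh ≈ 4.83 m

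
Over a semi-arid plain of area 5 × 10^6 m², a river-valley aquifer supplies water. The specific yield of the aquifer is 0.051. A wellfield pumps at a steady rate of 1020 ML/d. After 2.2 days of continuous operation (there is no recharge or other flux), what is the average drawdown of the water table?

Q = 1020 ML/d = 1.02 × 10^6 m³/d
ΔV = Q × t = 1.02 × 10^6 m³/d × 2.2 d = 2.244 × 10^6 m³
Δh = ΔV / (Sy × A) = 2.244 × 10^6 / (0.051 × 5 × 10^6) = 8.8 m

Δh ≈ 8.8 m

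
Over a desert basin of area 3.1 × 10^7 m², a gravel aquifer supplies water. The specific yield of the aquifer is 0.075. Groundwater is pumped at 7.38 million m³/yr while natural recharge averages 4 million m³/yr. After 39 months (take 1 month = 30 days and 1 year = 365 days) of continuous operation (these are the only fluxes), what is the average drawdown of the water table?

Net abstraction = 7.38 − 4 = 3.38 million m³/yr
Q_net = 3.38 million m³/yr = 9260 m³/d
t = 39 months = 1170 d
ΔV = Q × t = 9260 m³/d × 1170 d = 1.083 × 10^7 m³
Δh = ΔV / (Sy × A) = 1.083 × 10^7 / (0.075 × 3.1 × 10^7) = 4.66 m

Δh ≈ 4.66 m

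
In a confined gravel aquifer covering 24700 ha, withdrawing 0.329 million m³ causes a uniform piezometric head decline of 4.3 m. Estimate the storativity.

S ≈ 3.1 × 10^-4

A = 24700 ha = 2.47 × 10^8 m²
ΔV = 0.329 million m³ = 3.29 × 10^5 m³
S = ΔV / (A × Δh) = 3.29 × 10^5 m³ / (2.47 × 10^8 m² × 4.3 m) = 3.098 × 10^-4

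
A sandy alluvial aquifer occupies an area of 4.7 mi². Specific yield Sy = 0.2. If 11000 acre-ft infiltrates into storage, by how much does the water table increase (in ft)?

A = 4.7 mi² = 1.217 × 10^7 m²
ΔV = 11000 acre-ft = 1.357 × 10^7 m³
Δh = ΔV / (Sy × A) = 1.357 × 10^7 m³ / (0.2 × 1.217 × 10^7 m²) = 5.573 m
Δh = 5.573 m = 18.28 ft

Δh ≈ 18.3 ft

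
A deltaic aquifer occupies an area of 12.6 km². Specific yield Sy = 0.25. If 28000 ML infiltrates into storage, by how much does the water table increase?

Δh ≈ 8.89 m

A = 12.6 km² = 1.26 × 10^7 m²
ΔV = 28000 ML = 2.8 × 10^7 m³
Δh = ΔV / (Sy × A) = 2.8 × 10^7 m³ / (0.25 × 1.26 × 10^7 m²) = 8.889 m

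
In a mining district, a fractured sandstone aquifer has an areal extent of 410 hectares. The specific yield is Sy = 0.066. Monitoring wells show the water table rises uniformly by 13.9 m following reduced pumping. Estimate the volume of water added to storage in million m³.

ΔV ≈ 3.76 million m³

A = 410 hectares = 4.1 × 10^6 m²
ΔV = Sy × A × Δh = 0.066 × 4.1 × 10^6 m² × 13.9 m = 3.761 × 10^6 m³
ΔV = 3.761 × 10^6 m³ = 3.761 million m³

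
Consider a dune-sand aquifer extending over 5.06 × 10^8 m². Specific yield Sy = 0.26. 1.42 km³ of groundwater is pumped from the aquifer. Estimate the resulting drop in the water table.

Δh ≈ 10.8 m

ΔV = 1.42 km³ = 1.42 × 10^9 m³
Δh = ΔV / (Sy × A) = 1.42 × 10^9 m³ / (0.26 × 5.06 × 10^8 m²) = 10.79 m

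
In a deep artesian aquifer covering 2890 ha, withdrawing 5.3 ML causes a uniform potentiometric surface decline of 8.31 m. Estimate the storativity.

S ≈ 2.2 × 10^-5

A = 2890 ha = 2.89 × 10^7 m²
ΔV = 5.3 ML = 5300 m³
S = ΔV / (A × Δh) = 5300 m³ / (2.89 × 10^7 m² × 8.31 m) = 2.207 × 10^-5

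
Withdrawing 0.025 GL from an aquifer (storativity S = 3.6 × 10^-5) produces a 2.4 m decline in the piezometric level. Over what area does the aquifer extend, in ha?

ΔV = 0.025 GL = 25000 m³
A = ΔV / (S × Δh) = 25000 / (3.6 × 10^-5 × 2.4) = 2.894 × 10^8 m²
A = 2.894 × 10^8 m² = 28940 ha

A ≈ 28900 ha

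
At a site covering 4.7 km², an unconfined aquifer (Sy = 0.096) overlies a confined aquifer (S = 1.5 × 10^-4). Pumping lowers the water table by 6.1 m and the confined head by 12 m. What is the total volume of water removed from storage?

ΔV ≈ 2.76 × 10^6 m³

A = 4.7 km² = 4.7 × 10^6 m²
Unconfined: ΔV_u = Sy × A × Δh_u = 0.096 × 4.7 × 10^6 × 6.1 = 2.752 × 10^6 m³
Confined: ΔV_c = S × A × Δh_c = 1.5 × 10^-4 × 4.7 × 10^6 × 12 = 8460 m³
Total ΔV = 2.752 × 10^6 + 8460 = 2.761 × 10^6 m³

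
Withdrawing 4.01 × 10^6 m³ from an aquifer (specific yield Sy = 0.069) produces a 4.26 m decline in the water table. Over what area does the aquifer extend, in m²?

A ≈ 1.36 × 10^7 m²

A = ΔV / (Sy × Δh) = 4.01 × 10^6 / (0.069 × 4.26) = 1.364 × 10^7 m²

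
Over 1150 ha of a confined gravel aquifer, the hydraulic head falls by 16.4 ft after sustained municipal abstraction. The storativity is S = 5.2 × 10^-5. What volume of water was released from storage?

ΔV ≈ 2990 m³

A = 1150 ha = 1.15 × 10^7 m²
Δh = 16.4 ft = 4.999 m
ΔV = S × A × Δh = 5.2 × 10^-5 × 1.15 × 10^7 m² × 4.999 m = 2989 m³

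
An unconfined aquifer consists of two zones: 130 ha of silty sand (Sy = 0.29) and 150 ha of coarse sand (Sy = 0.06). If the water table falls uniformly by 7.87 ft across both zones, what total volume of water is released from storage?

A₁ = 130 ha = 1.3 × 10^6 m²; A₂ = 150 ha = 1.5 × 10^6 m²
Δh = 7.87 ft = 2.399 m
ΔV₁ = 0.29 × 1.3 × 10^6 × 2.399 = 9.043 × 10^5 m³
ΔV₂ = 0.06 × 1.5 × 10^6 × 2.399 = 2.159 × 10^5 m³
ΔV = ΔV₁ + ΔV₂ = 1.12 × 10^6 m³

ΔV ≈ 1.12 × 10^6 m³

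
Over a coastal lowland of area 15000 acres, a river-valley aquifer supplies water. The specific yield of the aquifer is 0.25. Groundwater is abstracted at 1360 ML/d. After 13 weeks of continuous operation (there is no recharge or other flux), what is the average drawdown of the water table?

Δh ≈ 8.16 m

A = 15000 acres = 6.07 × 10^7 m²
Q = 1360 ML/d = 1.36 × 10^6 m³/d
t = 13 weeks = 91 d
ΔV = Q × t = 1.36 × 10^6 m³/d × 91 d = 1.238 × 10^8 m³
Δh = ΔV / (Sy × A) = 1.238 × 10^8 / (0.25 × 6.07 × 10^7) = 8.155 m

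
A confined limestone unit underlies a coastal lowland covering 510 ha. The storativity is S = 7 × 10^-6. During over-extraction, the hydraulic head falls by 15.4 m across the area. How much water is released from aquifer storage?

A = 510 ha = 5.1 × 10^6 m²
ΔV = S × A × Δh = 7 × 10^-6 × 5.1 × 10^6 m² × 15.4 m = 549.8 m³

ΔV ≈ 550 m³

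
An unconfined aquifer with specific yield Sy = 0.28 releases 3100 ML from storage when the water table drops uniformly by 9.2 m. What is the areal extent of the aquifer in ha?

ΔV = 3100 ML = 3.1 × 10^6 m³
A = ΔV / (Sy × Δh) = 3.1 × 10^6 / (0.28 × 9.2) = 1.203 × 10^6 m²
A = 1.203 × 10^6 m² = 120.3 ha

A ≈ 120 ha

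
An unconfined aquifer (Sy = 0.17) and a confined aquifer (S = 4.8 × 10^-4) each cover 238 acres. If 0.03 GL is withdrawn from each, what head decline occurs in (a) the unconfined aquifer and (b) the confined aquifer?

A = 238 acres = 9.632 × 10^5 m²
ΔV = 0.03 GL = 30000 m³
Unconfined: Δh_u = ΔV/(Sy·A) = 30000/(0.17 × 9.632 × 10^5) = 0.1832 m
Confined: Δh_c = ΔV/(S·A) = 30000/(4.8 × 10^-4 × 9.632 × 10^5) = 64.89 m

Δh_u ≈ 0.183 m; Δh_c ≈ 64.9 m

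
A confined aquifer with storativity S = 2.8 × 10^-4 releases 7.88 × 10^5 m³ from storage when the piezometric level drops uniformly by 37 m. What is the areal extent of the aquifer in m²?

A = ΔV / (S × Δh) = 7.88 × 10^5 / (2.8 × 10^-4 × 37) = 7.606 × 10^7 m²

A ≈ 7.61 × 10^7 m²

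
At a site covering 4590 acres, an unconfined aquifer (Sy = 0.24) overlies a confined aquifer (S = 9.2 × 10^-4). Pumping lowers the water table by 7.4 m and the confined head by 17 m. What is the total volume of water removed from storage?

ΔV ≈ 3.33 × 10^7 m³

A = 4590 acres = 1.858 × 10^7 m²
Unconfined: ΔV_u = Sy × A × Δh_u = 0.24 × 1.858 × 10^7 × 7.4 = 3.299 × 10^7 m³
Confined: ΔV_c = S × A × Δh_c = 9.2 × 10^-4 × 1.858 × 10^7 × 17 = 2.905 × 10^5 m³
Total ΔV = 3.299 × 10^7 + 2.905 × 10^5 = 3.328 × 10^7 m³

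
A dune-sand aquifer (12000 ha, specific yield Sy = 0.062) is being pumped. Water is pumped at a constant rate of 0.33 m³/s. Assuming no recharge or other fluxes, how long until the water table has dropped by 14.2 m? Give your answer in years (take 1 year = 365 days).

t ≈ 10.2 years

A = 12000 ha = 1.2 × 10^8 m²
ΔV = Sy × A × Δh = 0.062 × 1.2 × 10^8 × 14.2 = 1.056 × 10^8 m³
Q = 0.33 m³/s = 28510 m³/d
t = ΔV / Q = 1.056 × 10^8 m³ / 28510 m³/d = 3705 d
t = 3705 d ≈ 10.15 years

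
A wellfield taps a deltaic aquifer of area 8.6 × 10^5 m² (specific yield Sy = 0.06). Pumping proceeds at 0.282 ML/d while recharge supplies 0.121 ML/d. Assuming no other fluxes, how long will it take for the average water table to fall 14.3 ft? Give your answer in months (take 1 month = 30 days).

Δh = 14.3 ft = 4.359 m
ΔV = Sy × A × Δh = 0.06 × 8.6 × 10^5 × 4.359 = 2.249 × 10^5 m³
Net withdrawal = 0.282 − 0.121 = 0.161 ML/d = 161 m³/d
t = ΔV / Q = 2.249 × 10^5 m³ / 161 m³/d = 1397 d
t = 1397 d ≈ 46.56 months

t ≈ 46.6 months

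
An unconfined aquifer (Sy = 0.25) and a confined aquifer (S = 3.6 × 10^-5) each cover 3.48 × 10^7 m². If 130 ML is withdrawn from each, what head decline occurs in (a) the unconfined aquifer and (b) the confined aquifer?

Δh_u ≈ 0.0149 m; Δh_c ≈ 104 m

ΔV = 130 ML = 1.3 × 10^5 m³
Unconfined: Δh_u = ΔV/(Sy·A) = 1.3 × 10^5/(0.25 × 3.48 × 10^7) = 0.01494 m
Confined: Δh_c = ΔV/(S·A) = 1.3 × 10^5/(3.6 × 10^-5 × 3.48 × 10^7) = 103.8 m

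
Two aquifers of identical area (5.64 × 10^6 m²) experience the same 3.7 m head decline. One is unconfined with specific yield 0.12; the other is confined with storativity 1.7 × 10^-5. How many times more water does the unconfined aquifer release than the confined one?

ΔV_u / ΔV_c ≈ 7060

Unconfined: ΔV_u = Sy × A × Δh = 0.12 × 5.64 × 10^6 × 3.7 = 2.504 × 10^6 m³
Confined: ΔV_c = S × A × Δh = 1.7 × 10^-5 × 5.64 × 10^6 × 3.7 = 354.8 m³
Ratio = ΔV_u / ΔV_c = Sy / S = 0.12 / 1.7 × 10^-5 = 7059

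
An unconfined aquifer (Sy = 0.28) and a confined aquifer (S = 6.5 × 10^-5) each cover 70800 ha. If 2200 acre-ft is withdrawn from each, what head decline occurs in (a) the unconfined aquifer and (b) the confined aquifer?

Δh_u ≈ 0.0137 m; Δh_c ≈ 59 m

A = 70800 ha = 7.08 × 10^8 m²
ΔV = 2200 acre-ft = 2.714 × 10^6 m³
Unconfined: Δh_u = ΔV/(Sy·A) = 2.714 × 10^6/(0.28 × 7.08 × 10^8) = 0.01369 m
Confined: Δh_c = ΔV/(S·A) = 2.714 × 10^6/(6.5 × 10^-5 × 7.08 × 10^8) = 58.97 m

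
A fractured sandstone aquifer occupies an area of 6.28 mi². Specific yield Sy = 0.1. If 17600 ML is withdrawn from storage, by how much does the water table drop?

Δh ≈ 10.8 m

A = 6.28 mi² = 1.627 × 10^7 m²
ΔV = 17600 ML = 1.76 × 10^7 m³
Δh = ΔV / (Sy × A) = 1.76 × 10^7 m³ / (0.1 × 1.627 × 10^7 m²) = 10.82 m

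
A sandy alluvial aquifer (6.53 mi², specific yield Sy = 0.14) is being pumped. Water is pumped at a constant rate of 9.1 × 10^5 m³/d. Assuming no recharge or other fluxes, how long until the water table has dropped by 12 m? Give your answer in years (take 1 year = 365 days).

t ≈ 0.0855 years

A = 6.53 mi² = 1.691 × 10^7 m²
ΔV = Sy × A × Δh = 0.14 × 1.691 × 10^7 × 12 = 2.841 × 10^7 m³
t = ΔV / Q = 2.841 × 10^7 m³ / 9.1 × 10^5 m³/d = 31.22 d
t = 31.22 d ≈ 0.08554 years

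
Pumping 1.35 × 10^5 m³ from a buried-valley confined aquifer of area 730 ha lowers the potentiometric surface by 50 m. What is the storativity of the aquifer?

A = 730 ha = 7.3 × 10^6 m²
S = ΔV / (A × Δh) = 1.35 × 10^5 m³ / (7.3 × 10^6 m² × 50 m) = 3.699 × 10^-4

S ≈ 3.7 × 10^-4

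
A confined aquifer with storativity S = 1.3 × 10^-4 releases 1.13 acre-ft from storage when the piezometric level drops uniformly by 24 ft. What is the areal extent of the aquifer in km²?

Δh = 24 ft = 7.315 m
ΔV = 1.13 acre-ft = 1394 m³
A = ΔV / (S × Δh) = 1394 / (1.3 × 10^-4 × 7.315) = 1.466 × 10^6 m²
A = 1.466 × 10^6 m² = 1.466 km²

A ≈ 1.47 km²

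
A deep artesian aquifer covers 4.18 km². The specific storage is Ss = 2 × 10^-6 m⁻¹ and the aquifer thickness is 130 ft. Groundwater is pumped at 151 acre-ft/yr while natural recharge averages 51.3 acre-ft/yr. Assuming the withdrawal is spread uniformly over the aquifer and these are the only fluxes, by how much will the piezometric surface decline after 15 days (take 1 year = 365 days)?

Δh ≈ 15.3 m

b = 130 ft = 39.62 m
S = Ss × b = 2 × 10^-6 m⁻¹ × 39.62 m = 7.925 × 10^-5
A = 4.18 km² = 4.18 × 10^6 m²
Net abstraction = 151 − 51.3 = 99.7 acre-ft/yr
Q_net = 99.7 acre-ft/yr = 336.9 m³/d
ΔV = Q × t = 336.9 m³/d × 15 d = 5054 m³
Δh = ΔV / (S × A) = 5054 / (7.925 × 10^-5 × 4.18 × 10^6) = 15.26 m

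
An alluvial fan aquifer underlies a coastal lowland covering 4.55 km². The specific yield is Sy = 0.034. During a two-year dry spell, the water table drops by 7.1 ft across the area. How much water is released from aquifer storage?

A = 4.55 km² = 4.55 × 10^6 m²
Δh = 7.1 ft = 2.164 m
ΔV = Sy × A × Δh = 0.034 × 4.55 × 10^6 m² × 2.164 m = 3.348 × 10^5 m³

ΔV ≈ 3.35 × 10^5 m³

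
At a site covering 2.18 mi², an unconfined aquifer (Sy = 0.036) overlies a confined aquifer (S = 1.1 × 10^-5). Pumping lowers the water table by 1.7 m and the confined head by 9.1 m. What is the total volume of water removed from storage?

A = 2.18 mi² = 5.646 × 10^6 m²
Unconfined: ΔV_u = Sy × A × Δh_u = 0.036 × 5.646 × 10^6 × 1.7 = 3.455 × 10^5 m³
Confined: ΔV_c = S × A × Δh_c = 1.1 × 10^-5 × 5.646 × 10^6 × 9.1 = 565.2 m³
Total ΔV = 3.455 × 10^5 + 565.2 = 3.461 × 10^5 m³

ΔV ≈ 3.46 × 10^5 m³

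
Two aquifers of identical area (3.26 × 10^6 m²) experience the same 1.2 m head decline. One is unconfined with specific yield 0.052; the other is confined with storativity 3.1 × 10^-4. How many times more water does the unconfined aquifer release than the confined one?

Unconfined: ΔV_u = Sy × A × Δh = 0.052 × 3.26 × 10^6 × 1.2 = 2.034 × 10^5 m³
Confined: ΔV_c = S × A × Δh = 3.1 × 10^-4 × 3.26 × 10^6 × 1.2 = 1213 m³
Ratio = ΔV_u / ΔV_c = Sy / S = 0.052 / 3.1 × 10^-4 = 167.7

ΔV_u / ΔV_c ≈ 168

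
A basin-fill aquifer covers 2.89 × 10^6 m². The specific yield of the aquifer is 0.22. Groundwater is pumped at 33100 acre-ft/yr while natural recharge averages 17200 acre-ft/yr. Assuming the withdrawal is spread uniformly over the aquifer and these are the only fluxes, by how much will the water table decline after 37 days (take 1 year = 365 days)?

Net abstraction = 33100 − 17200 = 15900 acre-ft/yr
Q_net = 15900 acre-ft/yr = 53730 m³/d
ΔV = Q × t = 53730 m³/d × 37 d = 1.988 × 10^6 m³
Δh = ΔV / (Sy × A) = 1.988 × 10^6 / (0.22 × 2.89 × 10^6) = 3.127 m

Δh ≈ 3.13 m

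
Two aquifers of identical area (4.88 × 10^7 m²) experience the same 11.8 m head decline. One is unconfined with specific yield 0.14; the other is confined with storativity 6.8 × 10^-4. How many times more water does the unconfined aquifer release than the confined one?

Unconfined: ΔV_u = Sy × A × Δh = 0.14 × 4.88 × 10^7 × 11.8 = 8.062 × 10^7 m³
Confined: ΔV_c = S × A × Δh = 6.8 × 10^-4 × 4.88 × 10^7 × 11.8 = 3.916 × 10^5 m³
Ratio = ΔV_u / ΔV_c = Sy / S = 0.14 / 6.8 × 10^-4 = 205.9

ΔV_u / ΔV_c ≈ 206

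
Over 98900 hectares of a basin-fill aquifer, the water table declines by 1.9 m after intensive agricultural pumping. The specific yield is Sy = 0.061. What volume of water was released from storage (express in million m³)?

A = 98900 hectares = 9.89 × 10^8 m²
ΔV = Sy × A × Δh = 0.061 × 9.89 × 10^8 m² × 1.9 m = 1.146 × 10^8 m³
ΔV = 1.146 × 10^8 m³ = 114.6 million m³

ΔV ≈ 115 million m³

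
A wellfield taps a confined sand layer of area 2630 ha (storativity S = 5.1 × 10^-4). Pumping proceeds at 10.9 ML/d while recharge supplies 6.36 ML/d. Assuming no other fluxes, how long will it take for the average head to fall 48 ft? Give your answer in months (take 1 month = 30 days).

t ≈ 1.44 months

A = 2630 ha = 2.63 × 10^7 m²
Δh = 48 ft = 14.63 m
ΔV = S × A × Δh = 5.1 × 10^-4 × 2.63 × 10^7 × 14.63 = 1.962 × 10^5 m³
Net withdrawal = 10.9 − 6.36 = 4.54 ML/d = 4540 m³/d
t = ΔV / Q = 1.962 × 10^5 m³ / 4540 m³/d = 43.22 d
t = 43.22 d ≈ 1.441 months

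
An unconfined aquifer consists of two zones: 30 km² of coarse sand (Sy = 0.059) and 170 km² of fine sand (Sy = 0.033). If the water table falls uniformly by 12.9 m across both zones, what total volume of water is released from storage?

A₁ = 30 km² = 3 × 10^7 m²; A₂ = 170 km² = 1.7 × 10^8 m²
ΔV₁ = 0.059 × 3 × 10^7 × 12.9 = 2.283 × 10^7 m³
ΔV₂ = 0.033 × 1.7 × 10^8 × 12.9 = 7.237 × 10^7 m³
ΔV = ΔV₁ + ΔV₂ = 9.52 × 10^7 m³

ΔV ≈ 9.52 × 10^7 m³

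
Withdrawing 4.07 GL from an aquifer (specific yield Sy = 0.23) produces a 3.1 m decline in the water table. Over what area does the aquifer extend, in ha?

A ≈ 571 ha

ΔV = 4.07 GL = 4.07 × 10^6 m³
A = ΔV / (Sy × Δh) = 4.07 × 10^6 / (0.23 × 3.1) = 5.708 × 10^6 m²
A = 5.708 × 10^6 m² = 570.8 ha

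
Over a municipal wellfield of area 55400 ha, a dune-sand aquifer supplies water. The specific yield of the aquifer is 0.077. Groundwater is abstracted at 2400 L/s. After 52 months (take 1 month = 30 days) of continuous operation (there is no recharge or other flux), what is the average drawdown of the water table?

Δh ≈ 7.58 m

A = 55400 ha = 5.54 × 10^8 m²
Q = 2400 L/s = 2.074 × 10^5 m³/d
t = 52 months = 1560 d
ΔV = Q × t = 2.074 × 10^5 m³/d × 1560 d = 3.235 × 10^8 m³
Δh = ΔV / (Sy × A) = 3.235 × 10^8 / (0.077 × 5.54 × 10^8) = 7.583 m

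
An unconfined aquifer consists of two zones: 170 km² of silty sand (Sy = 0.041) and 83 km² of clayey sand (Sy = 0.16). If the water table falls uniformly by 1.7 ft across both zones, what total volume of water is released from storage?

ΔV ≈ 1.05 × 10^7 m³

A₁ = 170 km² = 1.7 × 10^8 m²; A₂ = 83 km² = 8.3 × 10^7 m²
Δh = 1.7 ft = 0.5182 m
ΔV₁ = 0.041 × 1.7 × 10^8 × 0.5182 = 3.612 × 10^6 m³
ΔV₂ = 0.16 × 8.3 × 10^7 × 0.5182 = 6.881 × 10^6 m³
ΔV = ΔV₁ + ΔV₂ = 1.049 × 10^7 m³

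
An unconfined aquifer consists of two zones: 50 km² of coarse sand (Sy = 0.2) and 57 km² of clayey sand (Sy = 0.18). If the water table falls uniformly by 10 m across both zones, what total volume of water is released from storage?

A₁ = 50 km² = 5 × 10^7 m²; A₂ = 57 km² = 5.7 × 10^7 m²
ΔV₁ = 0.2 × 5 × 10^7 × 10 = 1 × 10^8 m³
ΔV₂ = 0.18 × 5.7 × 10^7 × 10 = 1.026 × 10^8 m³
ΔV = ΔV₁ + ΔV₂ = 2.026 × 10^8 m³

ΔV ≈ 2.03 × 10^8 m³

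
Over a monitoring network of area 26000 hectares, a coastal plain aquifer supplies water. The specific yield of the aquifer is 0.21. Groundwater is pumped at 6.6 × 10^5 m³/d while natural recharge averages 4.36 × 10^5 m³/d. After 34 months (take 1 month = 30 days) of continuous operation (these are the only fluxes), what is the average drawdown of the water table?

A = 26000 hectares = 2.6 × 10^8 m²
Net abstraction = 6.6 × 10^5 − 4.36 × 10^5 = 2.24 × 10^5 m³/d
t = 34 months = 1020 d
ΔV = Q × t = 2.24 × 10^5 m³/d × 1020 d = 2.285 × 10^8 m³
Δh = ΔV / (Sy × A) = 2.285 × 10^8 / (0.21 × 2.6 × 10^8) = 4.185 m

Δh ≈ 4.18 m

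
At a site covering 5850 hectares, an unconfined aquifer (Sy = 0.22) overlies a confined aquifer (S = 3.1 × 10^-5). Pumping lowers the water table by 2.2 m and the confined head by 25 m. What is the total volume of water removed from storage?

A = 5850 hectares = 5.85 × 10^7 m²
Unconfined: ΔV_u = Sy × A × Δh_u = 0.22 × 5.85 × 10^7 × 2.2 = 2.831 × 10^7 m³
Confined: ΔV_c = S × A × Δh_c = 3.1 × 10^-5 × 5.85 × 10^7 × 25 = 45340 m³
Total ΔV = 2.831 × 10^7 + 45340 = 2.836 × 10^7 m³

ΔV ≈ 2.84 × 10^7 m³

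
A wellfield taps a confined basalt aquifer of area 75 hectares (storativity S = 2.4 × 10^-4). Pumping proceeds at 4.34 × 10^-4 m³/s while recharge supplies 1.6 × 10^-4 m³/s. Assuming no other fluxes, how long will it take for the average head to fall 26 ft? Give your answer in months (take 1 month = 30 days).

t ≈ 2.01 months

A = 75 hectares = 7.5 × 10^5 m²
Δh = 26 ft = 7.925 m
ΔV = S × A × Δh = 2.4 × 10^-4 × 7.5 × 10^5 × 7.925 = 1426 m³
Net withdrawal = 4.34 × 10^-4 − 1.6 × 10^-4 = 2.74 × 10^-4 m³/s = 23.67 m³/d
t = ΔV / Q = 1426 m³ / 23.67 m³/d = 60.26 d
t = 60.26 d ≈ 2.009 months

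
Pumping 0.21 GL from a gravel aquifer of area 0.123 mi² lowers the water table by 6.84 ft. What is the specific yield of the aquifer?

Sy ≈ 0.32

A = 0.123 mi² = 3.186 × 10^5 m²
Δh = 6.84 ft = 2.085 m
ΔV = 0.21 GL = 2.1 × 10^5 m³
Sy = ΔV / (A × Δh) = 2.1 × 10^5 m³ / (3.186 × 10^5 m² × 2.085 m) = 0.3162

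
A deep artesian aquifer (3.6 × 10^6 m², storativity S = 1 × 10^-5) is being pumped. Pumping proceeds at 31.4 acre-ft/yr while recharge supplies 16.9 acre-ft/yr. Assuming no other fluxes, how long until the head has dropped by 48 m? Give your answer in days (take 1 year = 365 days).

t ≈ 35.3 days

ΔV = S × A × Δh = 1 × 10^-5 × 3.6 × 10^6 × 48 = 1728 m³
Net withdrawal = 31.4 − 16.9 = 14.5 acre-ft/yr = 49 m³/d
t = ΔV / Q = 1728 m³ / 49 m³/d = 35.26 d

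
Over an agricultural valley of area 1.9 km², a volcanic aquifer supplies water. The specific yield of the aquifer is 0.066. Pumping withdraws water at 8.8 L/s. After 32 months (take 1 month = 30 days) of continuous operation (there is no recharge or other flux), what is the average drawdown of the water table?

Δh ≈ 5.82 m

A = 1.9 km² = 1.9 × 10^6 m²
Q = 8.8 L/s = 760.3 m³/d
t = 32 months = 960 d
ΔV = Q × t = 760.3 m³/d × 960 d = 7.299 × 10^5 m³
Δh = ΔV / (Sy × A) = 7.299 × 10^5 / (0.066 × 1.9 × 10^6) = 5.821 m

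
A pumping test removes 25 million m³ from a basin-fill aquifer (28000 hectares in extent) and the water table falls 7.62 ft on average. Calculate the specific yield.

Sy ≈ 0.038

A = 28000 hectares = 2.8 × 10^8 m²
Δh = 7.62 ft = 2.323 m
ΔV = 25 million m³ = 2.5 × 10^7 m³
Sy = ΔV / (A × Δh) = 2.5 × 10^7 m³ / (2.8 × 10^8 m² × 2.323 m) = 0.03844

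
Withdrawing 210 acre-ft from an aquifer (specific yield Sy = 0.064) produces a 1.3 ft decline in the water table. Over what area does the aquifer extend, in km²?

Δh = 1.3 ft = 0.3962 m
ΔV = 210 acre-ft = 2.59 × 10^5 m³
A = ΔV / (Sy × Δh) = 2.59 × 10^5 / (0.064 × 0.3962) = 1.021 × 10^7 m²
A = 1.021 × 10^7 m² = 10.21 km²

A ≈ 10.2 km²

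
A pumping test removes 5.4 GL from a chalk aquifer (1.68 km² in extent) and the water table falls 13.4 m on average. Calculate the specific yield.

Sy ≈ 0.24

A = 1.68 km² = 1.68 × 10^6 m²
ΔV = 5.4 GL = 5.4 × 10^6 m³
Sy = ΔV / (A × Δh) = 5.4 × 10^6 m³ / (1.68 × 10^6 m² × 13.4 m) = 0.2399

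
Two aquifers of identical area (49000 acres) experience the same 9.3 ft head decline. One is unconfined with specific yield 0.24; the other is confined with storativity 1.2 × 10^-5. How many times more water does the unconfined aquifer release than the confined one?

A = 49000 acres = 1.983 × 10^8 m²
Δh = 9.3 ft = 2.835 m
Unconfined: ΔV_u = Sy × A × Δh = 0.24 × 1.983 × 10^8 × 2.835 = 1.349 × 10^8 m³
Confined: ΔV_c = S × A × Δh = 1.2 × 10^-5 × 1.983 × 10^8 × 2.835 = 6745 m³
Ratio = ΔV_u / ΔV_c = Sy / S = 0.24 / 1.2 × 10^-5 = 20000

ΔV_u / ΔV_c ≈ 20000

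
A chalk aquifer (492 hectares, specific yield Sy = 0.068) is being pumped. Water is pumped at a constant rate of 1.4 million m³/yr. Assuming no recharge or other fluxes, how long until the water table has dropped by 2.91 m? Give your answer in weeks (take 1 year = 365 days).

A = 492 hectares = 4.92 × 10^6 m²
ΔV = Sy × A × Δh = 0.068 × 4.92 × 10^6 × 2.91 = 9.736 × 10^5 m³
Q = 1.4 million m³/yr = 3836 m³/d
t = ΔV / Q = 9.736 × 10^5 m³ / 3836 m³/d = 253.8 d
t = 253.8 d ≈ 36.26 weeks

t ≈ 36.3 weeks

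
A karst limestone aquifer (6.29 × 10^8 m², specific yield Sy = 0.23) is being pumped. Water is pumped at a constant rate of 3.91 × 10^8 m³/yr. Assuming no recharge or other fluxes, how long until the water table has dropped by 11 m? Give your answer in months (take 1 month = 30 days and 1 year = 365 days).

ΔV = Sy × A × Δh = 0.23 × 6.29 × 10^8 × 11 = 1.591 × 10^9 m³
Q = 3.91 × 10^8 m³/yr = 1.071 × 10^6 m³/d
t = ΔV / Q = 1.591 × 10^9 m³ / 1.071 × 10^6 m³/d = 1486 d
t = 1486 d ≈ 49.52 months

t ≈ 49.5 months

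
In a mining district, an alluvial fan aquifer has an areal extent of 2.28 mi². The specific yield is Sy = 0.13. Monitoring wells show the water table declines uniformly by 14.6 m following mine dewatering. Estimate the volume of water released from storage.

ΔV ≈ 1.12 × 10^7 m³

A = 2.28 mi² = 5.905 × 10^6 m²
ΔV = Sy × A × Δh = 0.13 × 5.905 × 10^6 m² × 14.6 m = 1.121 × 10^7 m³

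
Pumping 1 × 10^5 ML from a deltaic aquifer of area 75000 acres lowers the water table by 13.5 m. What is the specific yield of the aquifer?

Sy ≈ 0.024

A = 75000 acres = 3.035 × 10^8 m²
ΔV = 1 × 10^5 ML = 1 × 10^8 m³
Sy = ΔV / (A × Δh) = 1 × 10^8 m³ / (3.035 × 10^8 m² × 13.5 m) = 0.02441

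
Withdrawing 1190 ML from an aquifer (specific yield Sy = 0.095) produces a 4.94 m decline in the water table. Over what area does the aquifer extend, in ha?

ΔV = 1190 ML = 1.19 × 10^6 m³
A = ΔV / (Sy × Δh) = 1.19 × 10^6 / (0.095 × 4.94) = 2.536 × 10^6 m²
A = 2.536 × 10^6 m² = 253.6 ha

A ≈ 254 ha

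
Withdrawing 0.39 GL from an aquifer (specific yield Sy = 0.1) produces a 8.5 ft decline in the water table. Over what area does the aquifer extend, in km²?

Δh = 8.5 ft = 2.591 m
ΔV = 0.39 GL = 3.9 × 10^5 m³
A = ΔV / (Sy × Δh) = 3.9 × 10^5 / (0.1 × 2.591) = 1.505 × 10^6 m²
A = 1.505 × 10^6 m² = 1.505 km²

A ≈ 1.51 km²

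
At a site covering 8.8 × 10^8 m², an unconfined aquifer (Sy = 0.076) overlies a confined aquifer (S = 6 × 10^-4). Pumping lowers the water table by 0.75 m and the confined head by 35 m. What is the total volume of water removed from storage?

Unconfined: ΔV_u = Sy × A × Δh_u = 0.076 × 8.8 × 10^8 × 0.75 = 5.016 × 10^7 m³
Confined: ΔV_c = S × A × Δh_c = 6 × 10^-4 × 8.8 × 10^8 × 35 = 1.848 × 10^7 m³
Total ΔV = 5.016 × 10^7 + 1.848 × 10^7 = 6.864 × 10^7 m³

ΔV ≈ 6.86 × 10^7 m³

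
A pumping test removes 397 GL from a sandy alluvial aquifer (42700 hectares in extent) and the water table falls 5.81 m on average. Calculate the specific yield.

A = 42700 hectares = 4.27 × 10^8 m²
ΔV = 397 GL = 3.97 × 10^8 m³
Sy = ΔV / (A × Δh) = 3.97 × 10^8 m³ / (4.27 × 10^8 m² × 5.81 m) = 0.16

Sy ≈ 0.16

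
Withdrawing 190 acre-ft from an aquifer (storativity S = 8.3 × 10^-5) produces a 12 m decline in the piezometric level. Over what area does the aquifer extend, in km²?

A ≈ 235 km²

ΔV = 190 acre-ft = 2.344 × 10^5 m³
A = ΔV / (S × Δh) = 2.344 × 10^5 / (8.3 × 10^-5 × 12) = 2.353 × 10^8 m²
A = 2.353 × 10^8 m² = 235.3 km²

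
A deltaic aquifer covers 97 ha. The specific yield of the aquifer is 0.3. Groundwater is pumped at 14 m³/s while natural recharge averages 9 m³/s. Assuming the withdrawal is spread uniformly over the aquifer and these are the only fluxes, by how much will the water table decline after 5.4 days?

Δh ≈ 8.02 m

A = 97 ha = 9.7 × 10^5 m²
Net abstraction = 14 − 9 = 5 m³/s
Q_net = 5 m³/s = 4.32 × 10^5 m³/d
ΔV = Q × t = 4.32 × 10^5 m³/d × 5.4 d = 2.333 × 10^6 m³
Δh = ΔV / (Sy × A) = 2.333 × 10^6 / (0.3 × 9.7 × 10^5) = 8.016 m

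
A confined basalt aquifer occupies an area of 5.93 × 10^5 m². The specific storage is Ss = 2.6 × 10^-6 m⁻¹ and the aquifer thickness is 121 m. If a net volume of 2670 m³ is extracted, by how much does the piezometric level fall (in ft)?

S = Ss × b = 2.6 × 10^-6 m⁻¹ × 121 m = 3.146 × 10^-4
Δh = ΔV / (S × A) = 2670 m³ / (3.146 × 10^-4 × 5.93 × 10^5 m²) = 14.31 m
Δh = 14.31 m = 46.96 ft

Δh ≈ 47 ft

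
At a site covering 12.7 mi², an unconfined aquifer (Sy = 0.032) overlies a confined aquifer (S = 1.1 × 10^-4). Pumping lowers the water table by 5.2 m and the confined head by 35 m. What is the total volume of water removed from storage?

ΔV ≈ 5.6 × 10^6 m³

A = 12.7 mi² = 3.289 × 10^7 m²
Unconfined: ΔV_u = Sy × A × Δh_u = 0.032 × 3.289 × 10^7 × 5.2 = 5.473 × 10^6 m³
Confined: ΔV_c = S × A × Δh_c = 1.1 × 10^-4 × 3.289 × 10^7 × 35 = 1.266 × 10^5 m³
Total ΔV = 5.473 × 10^6 + 1.266 × 10^5 = 5.6 × 10^6 m³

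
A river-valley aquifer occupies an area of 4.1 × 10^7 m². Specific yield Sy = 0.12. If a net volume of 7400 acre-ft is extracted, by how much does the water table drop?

ΔV = 7400 acre-ft = 9.128 × 10^6 m³
Δh = ΔV / (Sy × A) = 9.128 × 10^6 m³ / (0.12 × 4.1 × 10^7 m²) = 1.855 m

Δh ≈ 1.86 m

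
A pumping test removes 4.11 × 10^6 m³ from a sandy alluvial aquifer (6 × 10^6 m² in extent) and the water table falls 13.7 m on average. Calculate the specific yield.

Sy ≈ 0.05

Sy = ΔV / (A × Δh) = 4.11 × 10^6 m³ / (6 × 10^6 m² × 13.7 m) = 0.05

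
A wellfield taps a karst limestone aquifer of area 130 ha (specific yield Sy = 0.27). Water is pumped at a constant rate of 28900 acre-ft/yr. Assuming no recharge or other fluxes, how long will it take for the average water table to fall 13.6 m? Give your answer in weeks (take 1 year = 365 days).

t ≈ 6.98 weeks

A = 130 ha = 1.3 × 10^6 m²
ΔV = Sy × A × Δh = 0.27 × 1.3 × 10^6 × 13.6 = 4.774 × 10^6 m³
Q = 28900 acre-ft/yr = 97660 m³/d
t = ΔV / Q = 4.774 × 10^6 m³ / 97660 m³/d = 48.88 d
t = 48.88 d ≈ 6.982 weeks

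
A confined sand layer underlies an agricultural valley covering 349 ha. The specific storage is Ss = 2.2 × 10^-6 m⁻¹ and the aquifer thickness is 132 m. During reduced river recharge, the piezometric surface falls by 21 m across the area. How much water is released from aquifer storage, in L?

S = Ss × b = 2.2 × 10^-6 m⁻¹ × 132 m = 2.904 × 10^-4
A = 349 ha = 3.49 × 10^6 m²
ΔV = S × A × Δh = 2.904 × 10^-4 × 3.49 × 10^6 m² × 21 m = 21280 m³
ΔV = 21280 m³ = 2.128 × 10^7 L

ΔV ≈ 2.13 × 10^7 L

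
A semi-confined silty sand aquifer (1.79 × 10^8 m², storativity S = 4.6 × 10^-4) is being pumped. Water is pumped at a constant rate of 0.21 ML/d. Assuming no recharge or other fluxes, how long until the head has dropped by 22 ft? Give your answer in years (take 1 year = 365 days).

Δh = 22 ft = 6.706 m
ΔV = S × A × Δh = 4.6 × 10^-4 × 1.79 × 10^8 × 6.706 = 5.521 × 10^5 m³
Q = 0.21 ML/d = 210 m³/d
t = ΔV / Q = 5.521 × 10^5 m³ / 210 m³/d = 2629 d
t = 2629 d ≈ 7.203 years

t ≈ 7.2 years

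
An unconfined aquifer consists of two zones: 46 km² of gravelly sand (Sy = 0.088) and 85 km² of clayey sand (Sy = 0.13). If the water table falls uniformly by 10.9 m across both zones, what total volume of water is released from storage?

A₁ = 46 km² = 4.6 × 10^7 m²; A₂ = 85 km² = 8.5 × 10^7 m²
ΔV₁ = 0.088 × 4.6 × 10^7 × 10.9 = 4.412 × 10^7 m³
ΔV₂ = 0.13 × 8.5 × 10^7 × 10.9 = 1.204 × 10^8 m³
ΔV = ΔV₁ + ΔV₂ = 1.646 × 10^8 m³

ΔV ≈ 1.65 × 10^8 m³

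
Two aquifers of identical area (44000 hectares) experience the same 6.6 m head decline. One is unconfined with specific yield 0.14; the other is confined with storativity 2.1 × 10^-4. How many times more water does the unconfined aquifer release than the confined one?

ΔV_u / ΔV_c ≈ 667

A = 44000 hectares = 4.4 × 10^8 m²
Unconfined: ΔV_u = Sy × A × Δh = 0.14 × 4.4 × 10^8 × 6.6 = 4.066 × 10^8 m³
Confined: ΔV_c = S × A × Δh = 2.1 × 10^-4 × 4.4 × 10^8 × 6.6 = 6.098 × 10^5 m³
Ratio = ΔV_u / ΔV_c = Sy / S = 0.14 / 2.1 × 10^-4 = 666.7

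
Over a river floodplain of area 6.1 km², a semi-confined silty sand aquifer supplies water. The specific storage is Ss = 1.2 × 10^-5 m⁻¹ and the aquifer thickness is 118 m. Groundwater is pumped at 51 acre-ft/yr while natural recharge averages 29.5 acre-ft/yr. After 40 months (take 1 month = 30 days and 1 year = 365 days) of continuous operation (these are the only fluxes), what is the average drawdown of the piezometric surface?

Δh ≈ 10.1 m

S = Ss × b = 1.2 × 10^-5 m⁻¹ × 118 m = 1.416 × 10^-3
A = 6.1 km² = 6.1 × 10^6 m²
Net abstraction = 51 − 29.5 = 21.5 acre-ft/yr
Q_net = 21.5 acre-ft/yr = 72.66 m³/d
t = 40 months = 1200 d
ΔV = Q × t = 72.66 m³/d × 1200 d = 87190 m³
Δh = ΔV / (S × A) = 87190 / (0.001416 × 6.1 × 10^6) = 10.09 m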